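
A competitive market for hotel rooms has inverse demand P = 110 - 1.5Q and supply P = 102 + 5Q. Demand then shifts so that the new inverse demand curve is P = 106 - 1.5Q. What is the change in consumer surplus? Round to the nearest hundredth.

Initial equilibrium: Q_0 = 1.2308, P_0 = 108.1538; CS_0 = (1/2)(1.2308)(1.8462) = 1.1361, PS_0 = (1/2)(1.2308)(6.1538) = 3.787.
New equilibrium: 106 - 1.5Q = 102 + 5Q gives Q_1 = 0.6154, P_1 = 105.0769; CS_1 = 0.284, PS_1 = 0.9467.
Change in consumer surplus = 0.284 - 1.1361 = -0.8521.

-0.85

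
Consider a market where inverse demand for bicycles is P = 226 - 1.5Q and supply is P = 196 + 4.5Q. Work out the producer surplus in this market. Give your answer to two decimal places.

Equilibrium: 226 - 1.5Q = 196 + 4.5Q, so Q* = 5 and P* = 218.5.
The supply curve's price intercept is 196, so PS = (1/2)(Q*)(P* - 196) = (1/2)(5)(22.5) = 56.25.

56.25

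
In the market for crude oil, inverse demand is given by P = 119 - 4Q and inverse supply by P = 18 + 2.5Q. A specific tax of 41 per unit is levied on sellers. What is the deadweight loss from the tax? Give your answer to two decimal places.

129.31

Pre-tax equilibrium: 119 - 4Q = 18 + 2.5Q gives Q* = 15.5385, P* = 56.8462.
With the tax, sellers need 41 more per unit: 119 - 4Q = 18 + 2.5Q + 41, so Q_t = 9.2308. Buyers pay P_b = 82.0769; sellers receive P_s = P_b - 41 = 41.0769.
Deadweight loss is the triangle between the curves from Q_t to Q*: (1/2)(15.5385 - 9.2308)(41) = 129.3077.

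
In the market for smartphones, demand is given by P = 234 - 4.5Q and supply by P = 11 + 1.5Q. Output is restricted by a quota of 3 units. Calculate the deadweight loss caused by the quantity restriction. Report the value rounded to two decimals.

3502.08

Unrestricted equilibrium: Q* = (234 - 11)/(4.5 + 1.5) = 37.1667.
At Q = 3 the demand price is 234 - 4.5(3) = 220.5 and the supply price is 11 + 1.5(3) = 15.5.
DWL = (1/2)(gap between curves at 3) x (Q* - 3) = (1/2)(205)(34.1667) = 3502.0833.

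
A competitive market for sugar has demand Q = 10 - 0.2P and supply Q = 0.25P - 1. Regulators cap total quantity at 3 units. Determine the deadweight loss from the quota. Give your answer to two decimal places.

Rewriting demand in inverse form: P = 50 - 5Q.
Rewriting supply in inverse form: P = 4 + 4Q.
Without the quota, 50 - 5Q = 4 + 4Q gives Q* = 5.1111.
At Q = 3 the demand price is 50 - 5(3) = 35 and the supply price is 4 + 4(3) = 16.
Deadweight loss is the triangle between the curves from 3 to 5.1111: (1/2)(35 - 16)(5.1111 - 3) = 20.0556.

20.06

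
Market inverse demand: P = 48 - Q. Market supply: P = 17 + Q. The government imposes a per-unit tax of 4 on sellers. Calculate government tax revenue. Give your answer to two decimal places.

Without the tax, 48 - Q = 17 + Q so Q* = 15.5 and P* = 32.5.
A tax on sellers shifts supply up by 4: 48 - Q = 17 + Q + 4, so Q_t = 13.5. Buyers pay P_b = 34.5; sellers receive P_s = P_b - 4 = 30.5.
Revenue is the tax times quantity traded: 4 x 13.5 = 54.

54.00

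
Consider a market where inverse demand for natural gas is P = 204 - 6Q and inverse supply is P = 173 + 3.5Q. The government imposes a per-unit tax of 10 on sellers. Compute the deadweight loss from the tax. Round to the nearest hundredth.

Pre-tax equilibrium: 204 - 6Q = 173 + 3.5Q gives Q* = 3.2632, P* = 184.4211.
With the tax, sellers need 10 more per unit: 204 - 6Q = 173 + 3.5Q + 10, so Q_t = 2.2105. Buyers pay P_b = 190.7368; sellers receive P_s = P_b - 10 = 180.7368.
The welfare triangle lost has base Q* - Q_t = 1.0526 and height t = 10, so DWL = (1/2)(1.0526)(10) = 5.2632.

5.26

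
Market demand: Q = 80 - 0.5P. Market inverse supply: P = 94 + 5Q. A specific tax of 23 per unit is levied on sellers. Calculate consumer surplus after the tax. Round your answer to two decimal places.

Rewriting demand in inverse form: P = 160 - 2Q.
Without the tax, 160 - 2Q = 94 + 5Q so Q* = 9.4286 and P* = 141.1429.
A tax on sellers shifts supply up by 23: 160 - 2Q = 94 + 5Q + 23, so Q_t = 6.1429. Buyers pay P_b = 147.7143; sellers receive P_s = P_b - 23 = 124.7143.
Consumer surplus is the triangle under demand above P_b: (1/2)(6.1429)(160 - 147.7143) = 37.7347.

37.73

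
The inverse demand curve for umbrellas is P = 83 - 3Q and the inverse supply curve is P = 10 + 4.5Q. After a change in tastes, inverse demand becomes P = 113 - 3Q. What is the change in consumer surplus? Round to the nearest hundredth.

140.80

Initial equilibrium: Q_0 = 9.7333, P_0 = 53.8; CS_0 = (1/2)(9.7333)(29.2) = 142.1067, PS_0 = (1/2)(9.7333)(43.8) = 213.16.
New equilibrium: 113 - 3Q = 10 + 4.5Q gives Q_1 = 13.7333, P_1 = 71.8; CS_1 = 282.9067, PS_1 = 424.36.
Change in consumer surplus = 282.9067 - 142.1067 = 140.8.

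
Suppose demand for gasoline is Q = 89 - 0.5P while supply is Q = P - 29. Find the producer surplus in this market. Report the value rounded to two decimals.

1233.39

Rewriting demand in inverse form: P = 178 - 2Q.
Rewriting supply in inverse form: P = 29 + Q.
Equilibrium: 178 - 2Q = 29 + Q, so Q* = 49.6667 and P* = 78.6667.
The supply curve's price intercept is 29, so PS = (1/2)(Q*)(P* - 29) = (1/2)(49.6667)(49.6667) = 1233.3889.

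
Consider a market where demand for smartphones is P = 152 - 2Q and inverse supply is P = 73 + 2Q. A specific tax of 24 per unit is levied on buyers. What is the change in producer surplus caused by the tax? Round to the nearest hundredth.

-201.00

Pre-tax equilibrium: 152 - 2Q = 73 + 2Q gives Q* = 19.75, P* = 112.5.
A tax on buyers shifts demand down by 24: (152 - 24) - 2Q = 73 + 2Q, so Q_t = 13.75. Buyers pay P_b = 124.5; sellers receive P_s = P_b - 24 = 100.5.
PS falls from (1/2)(19.75)(39.5) = 390.0625 to (1/2)(13.75)(27.5) = 189.0625, a change of -201.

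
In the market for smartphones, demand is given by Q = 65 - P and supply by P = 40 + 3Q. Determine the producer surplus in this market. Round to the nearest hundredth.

Rewriting demand in inverse form: P = 65 - Q.
Equilibrium: 65 - Q = 40 + 3Q, so Q* = 6.25 and P* = 58.75.
The supply curve's price intercept is 40, so PS = (1/2)(Q*)(P* - 40) = (1/2)(6.25)(18.75) = 58.5938.

58.59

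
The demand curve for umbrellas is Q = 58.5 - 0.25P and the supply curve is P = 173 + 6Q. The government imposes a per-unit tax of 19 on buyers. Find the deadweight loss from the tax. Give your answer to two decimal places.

18.05

Rewriting demand in inverse form: P = 234 - 4Q.
Without the tax, 234 - 4Q = 173 + 6Q so Q* = 6.1 and P* = 209.6.
A tax on buyers shifts demand down by 19: (234 - 19) - 4Q = 173 + 6Q, so Q_t = 4.2. Buyers pay P_b = 217.2; sellers receive P_s = P_b - 19 = 198.2.
The welfare triangle lost has base Q* - Q_t = 1.9 and height t = 19, so DWL = (1/2)(1.9)(19) = 18.05.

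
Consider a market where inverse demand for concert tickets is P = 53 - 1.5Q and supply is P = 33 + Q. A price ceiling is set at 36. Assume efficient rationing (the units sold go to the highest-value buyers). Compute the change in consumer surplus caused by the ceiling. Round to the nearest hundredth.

-3.75

Without the control, 53 - 1.5Q = 33 + Q so Q* = 8 and P* = 41.
At the ceiling price 36, quantity supplied is (36 - 33)/1 = 3; supply is the short side, so Q = 3 trades at P = 36.
CS goes from (1/2)(8)(12) = 48 to 44.25 (computed as (53 - 36)(3) - (1/2)(1.5)(3)^2), a change of -3.75.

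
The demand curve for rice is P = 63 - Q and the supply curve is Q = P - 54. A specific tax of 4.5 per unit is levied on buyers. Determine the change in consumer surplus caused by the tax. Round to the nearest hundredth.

-7.59

Rewriting supply in inverse form: P = 54 + Q.
Without the tax, 63 - Q = 54 + Q so Q* = 4.5 and P* = 58.5.
A tax on buyers shifts demand down by 4.5: (63 - 4.5) - Q = 54 + Q, so Q_t = 2.25. Buyers pay P_b = 60.75; sellers receive P_s = P_b - 4.5 = 56.25.
CS falls from (1/2)(4.5)(4.5) = 10.125 to (1/2)(2.25)(2.25) = 2.5312, a change of -7.5938.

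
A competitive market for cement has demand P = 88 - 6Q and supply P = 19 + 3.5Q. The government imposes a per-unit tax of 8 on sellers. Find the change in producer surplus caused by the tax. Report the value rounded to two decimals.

Pre-tax equilibrium: 88 - 6Q = 19 + 3.5Q gives Q* = 7.2632, P* = 44.4211.
With the tax, sellers need 8 more per unit: 88 - 6Q = 19 + 3.5Q + 8, so Q_t = 6.4211. Buyers pay P_b = 49.4737; sellers receive P_s = P_b - 8 = 41.4737.
PS falls from (1/2)(7.2632)(25.4211) = 92.3186 to (1/2)(6.4211)(22.4737) = 72.1524, a change of -20.1662.

-20.17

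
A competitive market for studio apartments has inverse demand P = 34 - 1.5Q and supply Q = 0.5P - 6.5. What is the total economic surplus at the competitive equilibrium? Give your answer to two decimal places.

Rewriting supply in inverse form: P = 13 + 2Q.
Equilibrium: 34 - 1.5Q = 13 + 2Q, so Q* = 6 and P* = 25.
CS = (1/2)(6)(9) = 27 and PS = (1/2)(6)(12) = 36, so total surplus = 63.

63.00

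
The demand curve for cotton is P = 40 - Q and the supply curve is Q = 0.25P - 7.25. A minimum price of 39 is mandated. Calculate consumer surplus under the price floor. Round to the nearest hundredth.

Rewriting supply in inverse form: P = 29 + 4Q.
Free-market equilibrium: 40 - Q = 29 + 4Q gives Q* = 2.2, P* = 37.8.
At the floor price 39, quantity demanded is (40 - 39)/1 = 1; demand is the short side, so Q = 1 trades at P = 39.
CS is the triangle under demand above 39: (1/2)(1)(40 - 39) = 0.5.

0.50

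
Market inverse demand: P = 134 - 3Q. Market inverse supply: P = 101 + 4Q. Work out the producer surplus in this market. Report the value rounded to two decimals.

44.45

Equilibrium: 134 - 3Q = 101 + 4Q, so Q* = 4.7143 and P* = 119.8571.
The supply curve's price intercept is 101, so PS = (1/2)(Q*)(P* - 101) = (1/2)(4.7143)(18.8571) = 44.449.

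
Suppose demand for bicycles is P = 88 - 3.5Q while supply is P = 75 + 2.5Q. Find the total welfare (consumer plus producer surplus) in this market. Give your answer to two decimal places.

14.08

Equilibrium: 88 - 3.5Q = 75 + 2.5Q, so Q* = 2.1667 and P* = 80.4167.
CS = (1/2)(2.1667)(7.5833) = 8.2153 and PS = (1/2)(2.1667)(5.4167) = 5.8681, so total surplus = 14.0833.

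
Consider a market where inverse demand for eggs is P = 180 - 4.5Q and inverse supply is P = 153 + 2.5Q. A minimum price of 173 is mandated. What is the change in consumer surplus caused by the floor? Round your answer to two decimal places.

Without the control, 180 - 4.5Q = 153 + 2.5Q so Q* = 3.8571 and P* = 162.6429.
At the floor price 173, quantity demanded is (180 - 173)/4.5 = 1.5556; demand is the short side, so Q = 1.5556 trades at P = 173.
CS goes from (1/2)(3.8571)(17.3571) = 33.4745 to 5.4444 (computed as (180 - 173)(1.5556) - (1/2)(4.5)(1.5556)^2), a change of -28.03.

-28.03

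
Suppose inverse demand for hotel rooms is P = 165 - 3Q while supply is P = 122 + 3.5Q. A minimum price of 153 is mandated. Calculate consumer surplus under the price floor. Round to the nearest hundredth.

Without the control, 165 - 3Q = 122 + 3.5Q so Q* = 6.6154 and P* = 145.1538.
At the floor price 153, quantity demanded is (165 - 153)/3 = 4; demand is the short side, so Q = 4 trades at P = 153.
CS is the triangle under demand above 153: (1/2)(4)(165 - 153) = 24.

24.00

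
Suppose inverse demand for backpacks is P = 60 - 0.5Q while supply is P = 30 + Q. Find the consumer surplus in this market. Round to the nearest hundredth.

100.00

Set 60 - 0.5Q = 30 + Q, which gives 30 = 1.5Q, so Q* = 20 and P* = 60 - 0.5(20) = 50.
CS is the area between the demand curve and P* from 0 to Q*: (1/2)(20)(10) = 100.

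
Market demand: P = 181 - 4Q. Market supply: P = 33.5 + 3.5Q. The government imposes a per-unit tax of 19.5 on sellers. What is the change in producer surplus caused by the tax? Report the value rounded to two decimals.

-167.14

Pre-tax equilibrium: 181 - 4Q = 33.5 + 3.5Q gives Q* = 19.6667, P* = 102.3333.
A tax on sellers shifts supply up by 19.5: 181 - 4Q = 33.5 + 3.5Q + 19.5, so Q_t = 17.0667. Buyers pay P_b = 112.7333; sellers receive P_s = P_b - 19.5 = 93.2333.
PS falls from (1/2)(19.6667)(68.8333) = 676.8611 to (1/2)(17.0667)(59.7333) = 509.7244, a change of -167.1367.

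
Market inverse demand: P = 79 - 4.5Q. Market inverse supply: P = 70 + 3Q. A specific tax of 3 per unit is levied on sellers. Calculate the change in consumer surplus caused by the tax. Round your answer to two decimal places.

Pre-tax equilibrium: 79 - 4.5Q = 70 + 3Q gives Q* = 1.2, P* = 73.6.
A tax on sellers shifts supply up by 3: 79 - 4.5Q = 70 + 3Q + 3, so Q_t = 0.8. Buyers pay P_b = 75.4; sellers receive P_s = P_b - 3 = 72.4.
Consumers lose the trapezoid between P* and P_b out to Q_t plus the triangle from Q_t to Q*: change in CS = 1.44 - 3.24 = -1.8.

-1.80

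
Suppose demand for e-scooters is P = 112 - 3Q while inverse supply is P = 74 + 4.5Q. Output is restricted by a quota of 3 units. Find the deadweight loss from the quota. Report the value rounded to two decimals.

16.02

Unrestricted equilibrium: Q* = (112 - 74)/(3 + 4.5) = 5.0667.
At Q = 3 the demand price is 112 - 3(3) = 103 and the supply price is 74 + 4.5(3) = 87.5.
Deadweight loss is the triangle between the curves from 3 to 5.0667: (1/2)(103 - 87.5)(5.0667 - 3) = 16.0167.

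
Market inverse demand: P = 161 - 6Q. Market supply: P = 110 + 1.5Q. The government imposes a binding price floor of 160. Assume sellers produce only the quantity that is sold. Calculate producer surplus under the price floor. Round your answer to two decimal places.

Without the control, 161 - 6Q = 110 + 1.5Q so Q* = 6.8 and P* = 120.2.
At the floor price 160, quantity demanded is (161 - 160)/6 = 0.1667; demand is the short side, so Q = 0.1667 trades at P = 160.
The supply price at Q = 0.1667 is 110.25. PS is the trapezoid between 160 and supply over [0, 0.1667]: (1/2)[(160 - 110) + (160 - 110.25)](0.1667) = 8.3125.

8.31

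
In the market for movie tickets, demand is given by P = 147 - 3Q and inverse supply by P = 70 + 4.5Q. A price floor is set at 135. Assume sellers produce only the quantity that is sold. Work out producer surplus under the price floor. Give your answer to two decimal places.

Free-market equilibrium: 147 - 3Q = 70 + 4.5Q gives Q* = 10.2667, P* = 116.2.
At the floor price 135, quantity demanded is (147 - 135)/3 = 4; demand is the short side, so Q = 4 trades at P = 135.
The supply price at Q = 4 is 88. PS is the trapezoid between 135 and supply over [0, 4]: (1/2)[(135 - 70) + (135 - 88)](4) = 224.

224.00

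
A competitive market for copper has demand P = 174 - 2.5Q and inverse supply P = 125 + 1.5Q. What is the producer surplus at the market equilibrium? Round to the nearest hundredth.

112.55

Equilibrium: 174 - 2.5Q = 125 + 1.5Q, so Q* = 12.25 and P* = 143.375.
The supply curve's price intercept is 125, so PS = (1/2)(Q*)(P* - 125) = (1/2)(12.25)(18.375) = 112.5469.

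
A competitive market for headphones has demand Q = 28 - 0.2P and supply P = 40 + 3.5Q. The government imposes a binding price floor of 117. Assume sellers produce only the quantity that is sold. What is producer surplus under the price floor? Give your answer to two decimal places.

317.17

Rewriting demand in inverse form: P = 140 - 5Q.
Free-market equilibrium: 140 - 5Q = 40 + 3.5Q gives Q* = 11.7647, P* = 81.1765.
At P = 117, buyers demand (140 - 117)/5 = 4.6 while sellers would supply more, so the quantity traded is 4.6 at price 117.
The supply price at Q = 4.6 is 56.1. PS is the trapezoid between 117 and supply over [0, 4.6]: (1/2)[(117 - 40) + (117 - 56.1)](4.6) = 317.17.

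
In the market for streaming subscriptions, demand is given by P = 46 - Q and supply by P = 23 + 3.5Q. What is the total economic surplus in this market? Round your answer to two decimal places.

58.78

Set 46 - Q = 23 + 3.5Q, which gives 23 = 4.5Q, so Q* = 5.1111 and P* = 46 - (5.1111) = 40.8889.
Total surplus is the full triangle between the curves from 0 to Q*: (1/2)(5.1111)(46 - 23) = 58.7778.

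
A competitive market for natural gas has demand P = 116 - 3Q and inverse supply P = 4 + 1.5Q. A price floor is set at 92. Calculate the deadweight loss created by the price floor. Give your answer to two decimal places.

Free-market equilibrium: 116 - 3Q = 4 + 1.5Q gives Q* = 24.8889, P* = 41.3333.
At P = 92, buyers demand (116 - 92)/3 = 8 while sellers would supply more, so the quantity traded is 8 at price 92.
The lost-trades triangle has base Q* - 8 = 16.8889 and height equal to the gap between the curves at Q = 8, which is 92 - 16 = 76. DWL = (1/2)(16.8889)(76) = 641.7778.

641.78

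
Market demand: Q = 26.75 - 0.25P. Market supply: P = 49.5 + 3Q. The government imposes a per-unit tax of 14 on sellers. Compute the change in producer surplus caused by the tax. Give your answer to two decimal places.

Rewriting demand in inverse form: P = 107 - 4Q.
Without the tax, 107 - 4Q = 49.5 + 3Q so Q* = 8.2143 and P* = 74.1429.
With the tax, sellers need 14 more per unit: 107 - 4Q = 49.5 + 3Q + 14, so Q_t = 6.2143. Buyers pay P_b = 82.1429; sellers receive P_s = P_b - 14 = 68.1429.
PS falls from (1/2)(8.2143)(24.6429) = 101.2117 to (1/2)(6.2143)(18.6429) = 57.926, a change of -43.2857.

-43.29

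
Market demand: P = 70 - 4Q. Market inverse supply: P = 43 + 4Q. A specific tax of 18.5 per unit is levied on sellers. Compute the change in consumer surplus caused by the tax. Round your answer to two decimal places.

-20.52

Without the tax, 70 - 4Q = 43 + 4Q so Q* = 3.375 and P* = 56.5.
A tax on sellers shifts supply up by 18.5: 70 - 4Q = 43 + 4Q + 18.5, so Q_t = 1.0625. Buyers pay P_b = 65.75; sellers receive P_s = P_b - 18.5 = 47.25.
Consumers lose the trapezoid between P* and P_b out to Q_t plus the triangle from Q_t to Q*: change in CS = 2.2578 - 22.7812 = -20.5234.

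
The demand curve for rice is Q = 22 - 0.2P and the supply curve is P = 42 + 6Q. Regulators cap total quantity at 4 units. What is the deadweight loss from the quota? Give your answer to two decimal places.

Rewriting demand in inverse form: P = 110 - 5Q.
Without the quota, 110 - 5Q = 42 + 6Q gives Q* = 6.1818.
At Q = 4 the demand price is 110 - 5(4) = 90 and the supply price is 42 + 6(4) = 66.
DWL = (1/2)(gap between curves at 4) x (Q* - 4) = (1/2)(24)(2.1818) = 26.1818.

26.18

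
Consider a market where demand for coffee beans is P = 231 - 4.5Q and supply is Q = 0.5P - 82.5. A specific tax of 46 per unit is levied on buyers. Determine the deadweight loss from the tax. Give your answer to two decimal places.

162.77

Rewriting supply in inverse form: P = 165 + 2Q.
Without the tax, 231 - 4.5Q = 165 + 2Q so Q* = 10.1538 and P* = 185.3077.
A tax on buyers shifts demand down by 46: (231 - 46) - 4.5Q = 165 + 2Q, so Q_t = 3.0769. Buyers pay P_b = 217.1538; sellers receive P_s = P_b - 46 = 171.1538.
The welfare triangle lost has base Q* - Q_t = 7.0769 and height t = 46, so DWL = (1/2)(7.0769)(46) = 162.7692.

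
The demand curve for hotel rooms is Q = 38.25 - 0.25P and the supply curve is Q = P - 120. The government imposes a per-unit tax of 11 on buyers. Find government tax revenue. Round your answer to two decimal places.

48.40

Rewriting demand in inverse form: P = 153 - 4Q.
Rewriting supply in inverse form: P = 120 + Q.
Without the tax, 153 - 4Q = 120 + Q so Q* = 6.6 and P* = 126.6.
With the tax, buyers' net willingness to pay falls by 11: (153 - 11) - 4Q = 120 + Q, so Q_t = 4.4. Buyers pay P_b = 135.4; sellers receive P_s = P_b - 11 = 124.4.
Revenue is the tax times quantity traded: 11 x 4.4 = 48.4.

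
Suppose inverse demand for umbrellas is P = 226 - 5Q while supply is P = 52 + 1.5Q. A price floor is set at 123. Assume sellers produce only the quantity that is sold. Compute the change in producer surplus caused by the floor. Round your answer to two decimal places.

606.89

Without the control, 226 - 5Q = 52 + 1.5Q so Q* = 26.7692 and P* = 92.1538.
At P = 123, buyers demand (226 - 123)/5 = 20.6 while sellers would supply more, so the quantity traded is 20.6 at price 123.
PS goes from (1/2)(26.7692)(40.1538) = 537.4438 to 1144.33 (computed as (123 - 52)(20.6) - (1/2)(1.5)(20.6)^2), a change of 606.8862.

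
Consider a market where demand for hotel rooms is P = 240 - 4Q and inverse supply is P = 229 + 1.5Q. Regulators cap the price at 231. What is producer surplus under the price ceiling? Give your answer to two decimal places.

1.33

Without the control, 240 - 4Q = 229 + 1.5Q so Q* = 2 and P* = 232.
At P = 231, sellers supply (231 - 229)/1.5 = 1.3333 while buyers want more, so the quantity traded is 1.3333 at price 231.
PS is the triangle above supply below 231: (1/2)(1.3333)(231 - 229) = 1.3333.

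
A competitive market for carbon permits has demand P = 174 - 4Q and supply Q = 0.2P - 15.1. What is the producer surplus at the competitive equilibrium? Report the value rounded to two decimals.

299.45

Rewriting supply in inverse form: P = 75.5 + 5Q.
Equilibrium: 174 - 4Q = 75.5 + 5Q, so Q* = 10.9444 and P* = 130.2222.
Producer surplus is the triangle above supply below P*: (1/2)(10.9444)(130.2222 - 75.5) = (1/2)(10.9444)(54.7222) = 299.4522.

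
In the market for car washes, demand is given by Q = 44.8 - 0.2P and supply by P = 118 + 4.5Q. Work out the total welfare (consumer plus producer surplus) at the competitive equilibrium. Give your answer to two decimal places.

591.37

Rewriting demand in inverse form: P = 224 - 5Q.
Set 224 - 5Q = 118 + 4.5Q, which gives 106 = 9.5Q, so Q* = 11.1579 and P* = 224 - 5(11.1579) = 168.2105.
Total surplus is the full triangle between the curves from 0 to Q*: (1/2)(11.1579)(224 - 118) = 591.3684.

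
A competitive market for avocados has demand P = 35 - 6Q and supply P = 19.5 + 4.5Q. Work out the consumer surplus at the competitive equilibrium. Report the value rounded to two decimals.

Set 35 - 6Q = 19.5 + 4.5Q, which gives 15.5 = 10.5Q, so Q* = 1.4762 and P* = 35 - 6(1.4762) = 26.1429.
CS is the area between the demand curve and P* from 0 to Q*: (1/2)(1.4762)(8.8571) = 6.5374.

6.54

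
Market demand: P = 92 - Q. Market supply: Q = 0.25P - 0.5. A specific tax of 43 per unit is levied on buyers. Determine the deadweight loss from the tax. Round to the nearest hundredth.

Rewriting supply in inverse form: P = 2 + 4Q.
Without the tax, 92 - Q = 2 + 4Q so Q* = 18 and P* = 74.
With the tax, buyers' net willingness to pay falls by 43: (92 - 43) - Q = 2 + 4Q, so Q_t = 9.4. Buyers pay P_b = 82.6; sellers receive P_s = P_b - 43 = 39.6.
Deadweight loss is the triangle between the curves from Q_t to Q*: (1/2)(18 - 9.4)(43) = 184.9.

184.90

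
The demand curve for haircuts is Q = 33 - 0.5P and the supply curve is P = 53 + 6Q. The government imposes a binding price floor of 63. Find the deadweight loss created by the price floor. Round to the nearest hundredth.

0.06

Rewriting demand in inverse form: P = 66 - 2Q.
Without the control, 66 - 2Q = 53 + 6Q so Q* = 1.625 and P* = 62.75.
At the floor price 63, quantity demanded is (66 - 63)/2 = 1.5; demand is the short side, so Q = 1.5 trades at P = 63.
At Q = 1.5 the demand price is 63 and the supply price is 62. Deadweight loss is the triangle between the curves from 1.5 to 1.625: (1/2)(63 - 62)(1.625 - 1.5) = 0.0625.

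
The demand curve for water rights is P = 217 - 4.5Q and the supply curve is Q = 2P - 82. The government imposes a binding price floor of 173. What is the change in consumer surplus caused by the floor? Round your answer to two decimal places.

Rewriting supply in inverse form: P = 41 + 0.5Q.
Without the control, 217 - 4.5Q = 41 + 0.5Q so Q* = 35.2 and P* = 58.6.
At P = 173, buyers demand (217 - 173)/4.5 = 9.7778 while sellers would supply more, so the quantity traded is 9.7778 at price 173.
CS goes from (1/2)(35.2)(158.4) = 2787.84 to 215.1111 (computed as (217 - 173)(9.7778) - (1/2)(4.5)(9.7778)^2), a change of -2572.7289.

-2572.73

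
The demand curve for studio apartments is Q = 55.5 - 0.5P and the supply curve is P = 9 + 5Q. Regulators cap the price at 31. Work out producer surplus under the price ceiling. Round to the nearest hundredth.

48.40

Rewriting demand in inverse form: P = 111 - 2Q.
Free-market equilibrium: 111 - 2Q = 9 + 5Q gives Q* = 14.5714, P* = 81.8571.
At P = 31, sellers supply (31 - 9)/5 = 4.4 while buyers want more, so the quantity traded is 4.4 at price 31.
PS is the triangle above supply below 31: (1/2)(4.4)(31 - 9) = 48.4.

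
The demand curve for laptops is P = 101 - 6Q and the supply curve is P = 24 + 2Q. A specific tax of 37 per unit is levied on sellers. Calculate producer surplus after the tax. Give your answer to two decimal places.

Without the tax, 101 - 6Q = 24 + 2Q so Q* = 9.625 and P* = 43.25.
A tax on sellers shifts supply up by 37: 101 - 6Q = 24 + 2Q + 37, so Q_t = 5. Buyers pay P_b = 71; sellers receive P_s = P_b - 37 = 34.
PS = (1/2)(Q_t)(P_s - 24) = (1/2)(5)(10) = 25.

25.00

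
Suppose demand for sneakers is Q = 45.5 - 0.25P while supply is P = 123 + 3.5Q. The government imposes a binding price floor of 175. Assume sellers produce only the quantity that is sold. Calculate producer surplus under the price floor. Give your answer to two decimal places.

Rewriting demand in inverse form: P = 182 - 4Q.
Without the control, 182 - 4Q = 123 + 3.5Q so Q* = 7.8667 and P* = 150.5333.
At the floor price 175, quantity demanded is (182 - 175)/4 = 1.75; demand is the short side, so Q = 1.75 trades at P = 175.
The supply price at Q = 1.75 is 129.125. PS is the trapezoid between 175 and supply over [0, 1.75]: (1/2)[(175 - 123) + (175 - 129.125)](1.75) = 85.6406.

85.64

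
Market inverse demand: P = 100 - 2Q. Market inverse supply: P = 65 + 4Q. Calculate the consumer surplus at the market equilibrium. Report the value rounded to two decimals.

Set 100 - 2Q = 65 + 4Q, which gives 35 = 6Q, so Q* = 5.8333 and P* = 100 - 2(5.8333) = 88.3333.
Consumer surplus is the triangle under demand above P*: (1/2)(5.8333)(100 - 88.3333) = (1/2)(5.8333)(11.6667) = 34.0278.

34.03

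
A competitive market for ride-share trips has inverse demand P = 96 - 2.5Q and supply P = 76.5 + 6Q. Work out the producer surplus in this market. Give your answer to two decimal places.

15.79

Set 96 - 2.5Q = 76.5 + 6Q, which gives 19.5 = 8.5Q, so Q* = 2.2941 and P* = 96 - 2.5(2.2941) = 90.2647.
Producer surplus is the triangle above supply below P*: (1/2)(2.2941)(90.2647 - 76.5) = (1/2)(2.2941)(13.7647) = 15.7889.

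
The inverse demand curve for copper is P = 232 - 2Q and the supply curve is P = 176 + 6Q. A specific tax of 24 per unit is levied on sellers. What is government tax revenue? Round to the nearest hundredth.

96.00

Without the tax, 232 - 2Q = 176 + 6Q so Q* = 7 and P* = 218.
A tax on sellers shifts supply up by 24: 232 - 2Q = 176 + 6Q + 24, so Q_t = 4. Buyers pay P_b = 224; sellers receive P_s = P_b - 24 = 200.
Tax revenue = t x Q_t = 24 x 4 = 96.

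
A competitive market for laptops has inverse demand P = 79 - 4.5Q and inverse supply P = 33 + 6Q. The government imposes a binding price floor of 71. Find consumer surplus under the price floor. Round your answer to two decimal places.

Free-market equilibrium: 79 - 4.5Q = 33 + 6Q gives Q* = 4.381, P* = 59.2857.
At the floor price 71, quantity demanded is (79 - 71)/4.5 = 1.7778; demand is the short side, so Q = 1.7778 trades at P = 71.
CS is the triangle under demand above 71: (1/2)(1.7778)(79 - 71) = 7.1111.

7.11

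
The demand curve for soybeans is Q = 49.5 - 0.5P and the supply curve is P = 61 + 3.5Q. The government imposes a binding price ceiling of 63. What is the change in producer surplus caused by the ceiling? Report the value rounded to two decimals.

-82.97

Rewriting demand in inverse form: P = 99 - 2Q.
Free-market equilibrium: 99 - 2Q = 61 + 3.5Q gives Q* = 6.9091, P* = 85.1818.
At the ceiling price 63, quantity supplied is (63 - 61)/3.5 = 0.5714; supply is the short side, so Q = 0.5714 trades at P = 63.
PS goes from (1/2)(6.9091)(24.1818) = 83.5372 to 0.5714 (computed as (63 - 61)(0.5714) - (1/2)(3.5)(0.5714)^2), a change of -82.9658.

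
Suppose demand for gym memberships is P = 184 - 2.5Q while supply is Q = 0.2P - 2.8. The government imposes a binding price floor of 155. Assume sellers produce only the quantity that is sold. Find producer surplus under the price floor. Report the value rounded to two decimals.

1299.20

Rewriting supply in inverse form: P = 14 + 5Q.
Without the control, 184 - 2.5Q = 14 + 5Q so Q* = 22.6667 and P* = 127.3333.
At P = 155, buyers demand (184 - 155)/2.5 = 11.6 while sellers would supply more, so the quantity traded is 11.6 at price 155.
The supply price at Q = 11.6 is 72. PS is the trapezoid between 155 and supply over [0, 11.6]: (1/2)[(155 - 14) + (155 - 72)](11.6) = 1299.2.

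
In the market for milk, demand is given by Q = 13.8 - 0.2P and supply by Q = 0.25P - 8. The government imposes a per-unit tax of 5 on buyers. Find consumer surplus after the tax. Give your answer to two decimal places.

31.60

Rewriting demand in inverse form: P = 69 - 5Q.
Rewriting supply in inverse form: P = 32 + 4Q.
Without the tax, 69 - 5Q = 32 + 4Q so Q* = 4.1111 and P* = 48.4444.
A tax on buyers shifts demand down by 5: (69 - 5) - 5Q = 32 + 4Q, so Q_t = 3.5556. Buyers pay P_b = 51.2222; sellers receive P_s = P_b - 5 = 46.2222.
CS = (1/2)(Q_t)(69 - P_b) = (1/2)(3.5556)(17.7778) = 31.6049.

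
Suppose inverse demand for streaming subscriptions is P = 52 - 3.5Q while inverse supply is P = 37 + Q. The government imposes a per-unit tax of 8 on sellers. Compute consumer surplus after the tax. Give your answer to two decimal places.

4.23

Pre-tax equilibrium: 52 - 3.5Q = 37 + Q gives Q* = 3.3333, P* = 40.3333.
With the tax, sellers need 8 more per unit: 52 - 3.5Q = 37 + Q + 8, so Q_t = 1.5556. Buyers pay P_b = 46.5556; sellers receive P_s = P_b - 8 = 38.5556.
CS = (1/2)(Q_t)(52 - P_b) = (1/2)(1.5556)(5.4444) = 4.2346.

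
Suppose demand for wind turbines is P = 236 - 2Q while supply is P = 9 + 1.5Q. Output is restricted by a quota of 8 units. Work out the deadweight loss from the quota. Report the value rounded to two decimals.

Without the quota, 236 - 2Q = 9 + 1.5Q gives Q* = 64.8571.
At Q = 8 the demand price is 236 - 2(8) = 220 and the supply price is 9 + 1.5(8) = 21.
Deadweight loss is the triangle between the curves from 8 to 64.8571: (1/2)(220 - 21)(64.8571 - 8) = 5657.2857.

5657.29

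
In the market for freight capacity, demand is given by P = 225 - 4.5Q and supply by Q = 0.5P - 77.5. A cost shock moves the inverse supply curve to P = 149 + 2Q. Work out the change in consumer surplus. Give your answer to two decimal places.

Rewriting supply in inverse form: P = 155 + 2Q.
Initial equilibrium: Q_0 = 10.7692, P_0 = 176.5385; CS_0 = (1/2)(10.7692)(48.4615) = 260.9467, PS_0 = (1/2)(10.7692)(21.5385) = 115.9763.
New equilibrium: 225 - 4.5Q = 149 + 2Q gives Q_1 = 11.6923, P_1 = 172.3846; CS_1 = 307.5976, PS_1 = 136.7101.
Change in consumer surplus = 307.5976 - 260.9467 = 46.6509.

46.65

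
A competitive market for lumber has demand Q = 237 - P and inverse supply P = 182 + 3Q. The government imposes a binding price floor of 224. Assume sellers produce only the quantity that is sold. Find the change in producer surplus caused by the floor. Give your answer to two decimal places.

8.91

Rewriting demand in inverse form: P = 237 - Q.
Free-market equilibrium: 237 - Q = 182 + 3Q gives Q* = 13.75, P* = 223.25.
At the floor price 224, quantity demanded is (237 - 224)/1 = 13; demand is the short side, so Q = 13 trades at P = 224.
PS goes from (1/2)(13.75)(41.25) = 283.5938 to 292.5 (computed as (224 - 182)(13) - (1/2)(3)(13)^2), a change of 8.9062.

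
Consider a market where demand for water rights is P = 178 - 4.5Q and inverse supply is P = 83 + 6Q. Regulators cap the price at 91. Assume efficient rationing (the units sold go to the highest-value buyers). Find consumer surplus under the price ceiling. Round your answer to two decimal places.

112.00

Without the control, 178 - 4.5Q = 83 + 6Q so Q* = 9.0476 and P* = 137.2857.
At P = 91, sellers supply (91 - 83)/6 = 1.3333 while buyers want more, so the quantity traded is 1.3333 at price 91.
The demand price at Q = 1.3333 is 172. CS is the trapezoid between demand and 91 over [0, 1.3333]: (1/2)[(178 - 91) + (172 - 91)](1.3333) = 112.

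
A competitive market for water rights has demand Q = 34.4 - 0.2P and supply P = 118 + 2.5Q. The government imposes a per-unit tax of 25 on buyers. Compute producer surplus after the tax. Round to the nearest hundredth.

18.69

Rewriting demand in inverse form: P = 172 - 5Q.
Pre-tax equilibrium: 172 - 5Q = 118 + 2.5Q gives Q* = 7.2, P* = 136.
A tax on buyers shifts demand down by 25: (172 - 25) - 5Q = 118 + 2.5Q, so Q_t = 3.8667. Buyers pay P_b = 152.6667; sellers receive P_s = P_b - 25 = 127.6667.
PS = (1/2)(Q_t)(P_s - 118) = (1/2)(3.8667)(9.6667) = 18.6889.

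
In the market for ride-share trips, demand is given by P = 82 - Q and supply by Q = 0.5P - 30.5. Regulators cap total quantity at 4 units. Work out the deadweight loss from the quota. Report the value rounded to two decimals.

Rewriting supply in inverse form: P = 61 + 2Q.
Unrestricted equilibrium: Q* = (82 - 61)/(1 + 2) = 7.
At Q = 4 the demand price is 82 - (4) = 78 and the supply price is 61 + 2(4) = 69.
DWL = (1/2)(gap between curves at 4) x (Q* - 4) = (1/2)(9)(3) = 13.5.

13.50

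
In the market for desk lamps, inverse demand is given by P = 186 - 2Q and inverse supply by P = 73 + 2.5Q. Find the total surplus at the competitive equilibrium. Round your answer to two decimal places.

1418.78

Set 186 - 2Q = 73 + 2.5Q, which gives 113 = 4.5Q, so Q* = 25.1111 and P* = 186 - 2(25.1111) = 135.7778.
CS = (1/2)(25.1111)(50.2222) = 630.5679 and PS = (1/2)(25.1111)(62.7778) = 788.2099, so total surplus = 1418.7778.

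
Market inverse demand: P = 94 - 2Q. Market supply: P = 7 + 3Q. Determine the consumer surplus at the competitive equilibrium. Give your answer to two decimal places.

Setting demand equal to supply, 87 = 5Q, so Q* = 17.4 and P* = 59.2.
Consumer surplus is the triangle under demand above P*: (1/2)(17.4)(94 - 59.2) = (1/2)(17.4)(34.8) = 302.76.

302.76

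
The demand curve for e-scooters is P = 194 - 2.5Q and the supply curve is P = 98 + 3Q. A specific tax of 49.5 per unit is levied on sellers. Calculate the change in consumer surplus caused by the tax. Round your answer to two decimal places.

-291.48

Without the tax, 194 - 2.5Q = 98 + 3Q so Q* = 17.4545 and P* = 150.3636.
With the tax, sellers need 49.5 more per unit: 194 - 2.5Q = 98 + 3Q + 49.5, so Q_t = 8.4545. Buyers pay P_b = 172.8636; sellers receive P_s = P_b - 49.5 = 123.3636.
Consumers lose the trapezoid between P* and P_b out to Q_t plus the triangle from Q_t to Q*: change in CS = 89.3492 - 380.8264 = -291.4773.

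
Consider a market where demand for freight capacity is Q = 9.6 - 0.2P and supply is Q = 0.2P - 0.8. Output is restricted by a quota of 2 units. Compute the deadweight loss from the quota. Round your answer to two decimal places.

Rewriting demand in inverse form: P = 48 - 5Q.
Rewriting supply in inverse form: P = 4 + 5Q.
Unrestricted equilibrium: Q* = (48 - 4)/(5 + 5) = 4.4.
At Q = 2 the demand price is 48 - 5(2) = 38 and the supply price is 4 + 5(2) = 14.
Deadweight loss is the triangle between the curves from 2 to 4.4: (1/2)(38 - 14)(4.4 - 2) = 28.8.

28.80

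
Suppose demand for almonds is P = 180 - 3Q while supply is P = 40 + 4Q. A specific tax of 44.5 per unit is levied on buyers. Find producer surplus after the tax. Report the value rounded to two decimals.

Pre-tax equilibrium: 180 - 3Q = 40 + 4Q gives Q* = 20, P* = 120.
With the tax, buyers' net willingness to pay falls by 44.5: (180 - 44.5) - 3Q = 40 + 4Q, so Q_t = 13.6429. Buyers pay P_b = 139.0714; sellers receive P_s = P_b - 44.5 = 94.5714.
PS = (1/2)(Q_t)(P_s - 40) = (1/2)(13.6429)(54.5714) = 372.2551.

372.26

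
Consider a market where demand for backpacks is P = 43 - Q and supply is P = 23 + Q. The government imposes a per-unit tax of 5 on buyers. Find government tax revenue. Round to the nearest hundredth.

37.50

Pre-tax equilibrium: 43 - Q = 23 + Q gives Q* = 10, P* = 33.
With the tax, buyers' net willingness to pay falls by 5: (43 - 5) - Q = 23 + Q, so Q_t = 7.5. Buyers pay P_b = 35.5; sellers receive P_s = P_b - 5 = 30.5.
Revenue is the tax times quantity traded: 5 x 7.5 = 37.5.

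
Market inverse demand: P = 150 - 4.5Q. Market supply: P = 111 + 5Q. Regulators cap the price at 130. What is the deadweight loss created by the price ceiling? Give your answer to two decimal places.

Free-market equilibrium: 150 - 4.5Q = 111 + 5Q gives Q* = 4.1053, P* = 131.5263.
At P = 130, sellers supply (130 - 111)/5 = 3.8 while buyers want more, so the quantity traded is 3.8 at price 130.
At Q = 3.8 the demand price is 132.9 and the supply price is 130. Deadweight loss is the triangle between the curves from 3.8 to 4.1053: (1/2)(132.9 - 130)(4.1053 - 3.8) = 0.4426.

0.44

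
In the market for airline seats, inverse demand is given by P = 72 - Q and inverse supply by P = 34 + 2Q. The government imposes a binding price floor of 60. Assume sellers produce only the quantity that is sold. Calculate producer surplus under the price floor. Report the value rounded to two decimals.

Without the control, 72 - Q = 34 + 2Q so Q* = 12.6667 and P* = 59.3333.
At P = 60, buyers demand (72 - 60)/1 = 12 while sellers would supply more, so the quantity traded is 12 at price 60.
The supply price at Q = 12 is 58. PS is the trapezoid between 60 and supply over [0, 12]: (1/2)[(60 - 34) + (60 - 58)](12) = 168.

168.00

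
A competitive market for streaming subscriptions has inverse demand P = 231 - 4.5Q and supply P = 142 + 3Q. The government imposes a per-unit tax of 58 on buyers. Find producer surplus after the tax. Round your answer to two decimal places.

Pre-tax equilibrium: 231 - 4.5Q = 142 + 3Q gives Q* = 11.8667, P* = 177.6.
With the tax, buyers' net willingness to pay falls by 58: (231 - 58) - 4.5Q = 142 + 3Q, so Q_t = 4.1333. Buyers pay P_b = 212.4; sellers receive P_s = P_b - 58 = 154.4.
Producer surplus is the triangle above supply below P_s: (1/2)(4.1333)(154.4 - 142) = 25.6267.

25.63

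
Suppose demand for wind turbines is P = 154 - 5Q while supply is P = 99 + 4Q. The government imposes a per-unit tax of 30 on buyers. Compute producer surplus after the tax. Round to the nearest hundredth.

15.43

Pre-tax equilibrium: 154 - 5Q = 99 + 4Q gives Q* = 6.1111, P* = 123.4444.
A tax on buyers shifts demand down by 30: (154 - 30) - 5Q = 99 + 4Q, so Q_t = 2.7778. Buyers pay P_b = 140.1111; sellers receive P_s = P_b - 30 = 110.1111.
Producer surplus is the triangle above supply below P_s: (1/2)(2.7778)(110.1111 - 99) = 15.4321.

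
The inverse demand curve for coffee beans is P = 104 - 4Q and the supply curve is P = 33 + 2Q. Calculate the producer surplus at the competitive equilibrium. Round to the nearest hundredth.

Setting demand equal to supply, 71 = 6Q, so Q* = 11.8333 and P* = 56.6667.
Producer surplus is the triangle above supply below P*: (1/2)(11.8333)(56.6667 - 33) = (1/2)(11.8333)(23.6667) = 140.0278.

140.03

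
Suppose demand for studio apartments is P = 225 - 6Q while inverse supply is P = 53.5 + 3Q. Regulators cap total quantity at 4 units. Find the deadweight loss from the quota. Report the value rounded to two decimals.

Unrestricted equilibrium: Q* = (225 - 53.5)/(6 + 3) = 19.0556.
At Q = 4 the demand price is 225 - 6(4) = 201 and the supply price is 53.5 + 3(4) = 65.5.
DWL = (1/2)(gap between curves at 4) x (Q* - 4) = (1/2)(135.5)(15.0556) = 1020.0139.

1020.01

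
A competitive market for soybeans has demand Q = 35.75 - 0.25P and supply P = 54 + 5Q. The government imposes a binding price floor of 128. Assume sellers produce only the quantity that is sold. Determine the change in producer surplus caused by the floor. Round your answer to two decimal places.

Rewriting demand in inverse form: P = 143 - 4Q.
Free-market equilibrium: 143 - 4Q = 54 + 5Q gives Q* = 9.8889, P* = 103.4444.
At P = 128, buyers demand (143 - 128)/4 = 3.75 while sellers would supply more, so the quantity traded is 3.75 at price 128.
PS goes from (1/2)(9.8889)(49.4444) = 244.4753 to 242.3438 (computed as (128 - 54)(3.75) - (1/2)(5)(3.75)^2), a change of -2.1316.

-2.13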